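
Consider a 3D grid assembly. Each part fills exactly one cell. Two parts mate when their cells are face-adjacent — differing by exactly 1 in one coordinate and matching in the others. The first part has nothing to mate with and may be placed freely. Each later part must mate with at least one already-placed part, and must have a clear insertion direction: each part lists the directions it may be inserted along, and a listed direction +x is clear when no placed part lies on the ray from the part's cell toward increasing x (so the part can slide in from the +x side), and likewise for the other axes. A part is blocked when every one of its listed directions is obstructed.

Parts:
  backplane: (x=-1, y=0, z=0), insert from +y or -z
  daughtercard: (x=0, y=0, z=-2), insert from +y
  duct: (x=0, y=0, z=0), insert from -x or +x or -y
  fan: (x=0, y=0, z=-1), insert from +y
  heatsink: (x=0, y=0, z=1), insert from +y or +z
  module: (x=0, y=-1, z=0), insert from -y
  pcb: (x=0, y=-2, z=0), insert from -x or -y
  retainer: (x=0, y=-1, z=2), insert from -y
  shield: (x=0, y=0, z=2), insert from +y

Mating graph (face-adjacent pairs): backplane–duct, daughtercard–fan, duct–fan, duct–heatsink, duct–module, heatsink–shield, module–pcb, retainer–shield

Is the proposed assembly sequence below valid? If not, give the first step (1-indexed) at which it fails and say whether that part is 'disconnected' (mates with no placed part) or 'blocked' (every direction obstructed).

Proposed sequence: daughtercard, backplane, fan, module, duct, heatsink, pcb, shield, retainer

Invalid at step 2 (disconnected)

1. daughtercard@(0, 0, -2) [+y clear] — {daughtercard}
2. backplane@(-1, 0, 0) — no placed neighbour ⇒ disconnected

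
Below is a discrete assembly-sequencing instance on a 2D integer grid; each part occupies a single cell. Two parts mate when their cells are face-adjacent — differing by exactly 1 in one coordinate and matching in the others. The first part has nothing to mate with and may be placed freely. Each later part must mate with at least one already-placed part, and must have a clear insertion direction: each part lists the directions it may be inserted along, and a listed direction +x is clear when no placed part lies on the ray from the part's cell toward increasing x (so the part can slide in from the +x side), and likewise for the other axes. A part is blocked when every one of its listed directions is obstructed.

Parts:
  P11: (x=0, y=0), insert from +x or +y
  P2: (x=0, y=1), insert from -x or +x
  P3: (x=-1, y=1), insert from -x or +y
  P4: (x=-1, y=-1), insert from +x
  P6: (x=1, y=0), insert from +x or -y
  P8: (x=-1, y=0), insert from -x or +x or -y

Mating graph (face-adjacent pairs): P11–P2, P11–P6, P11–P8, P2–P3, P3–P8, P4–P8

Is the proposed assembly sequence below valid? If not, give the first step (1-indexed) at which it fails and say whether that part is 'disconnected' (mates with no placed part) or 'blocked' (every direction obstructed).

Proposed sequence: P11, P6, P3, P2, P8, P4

1. P11@(0, 0) [+x clear] — {P11}
2. P6@(1, 0) [+x clear] — {P11, P6}
3. P3@(-1, 1) — no placed neighbour ⇒ disconnected

Invalid at step 3 (disconnected)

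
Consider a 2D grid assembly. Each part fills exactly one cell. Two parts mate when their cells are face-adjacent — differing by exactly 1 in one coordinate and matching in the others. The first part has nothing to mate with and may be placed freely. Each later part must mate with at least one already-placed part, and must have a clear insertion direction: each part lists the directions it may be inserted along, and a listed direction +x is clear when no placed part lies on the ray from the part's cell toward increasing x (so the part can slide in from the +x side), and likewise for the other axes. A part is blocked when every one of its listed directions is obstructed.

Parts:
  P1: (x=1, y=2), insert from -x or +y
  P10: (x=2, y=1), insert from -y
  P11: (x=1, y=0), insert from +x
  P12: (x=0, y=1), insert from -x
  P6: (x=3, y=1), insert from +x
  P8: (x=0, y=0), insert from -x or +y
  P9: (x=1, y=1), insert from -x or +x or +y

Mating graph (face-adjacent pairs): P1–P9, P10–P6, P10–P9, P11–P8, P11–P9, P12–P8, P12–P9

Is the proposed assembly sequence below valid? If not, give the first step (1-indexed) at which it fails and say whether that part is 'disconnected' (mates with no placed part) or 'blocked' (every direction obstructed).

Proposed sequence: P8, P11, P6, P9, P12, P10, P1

Invalid at step 3 (disconnected)

1. P8@(0, 0) [-x clear] — {P8}
2. P11@(1, 0) [+x clear] — {P11, P8}
3. P6@(3, 1) — no placed neighbour ⇒ disconnected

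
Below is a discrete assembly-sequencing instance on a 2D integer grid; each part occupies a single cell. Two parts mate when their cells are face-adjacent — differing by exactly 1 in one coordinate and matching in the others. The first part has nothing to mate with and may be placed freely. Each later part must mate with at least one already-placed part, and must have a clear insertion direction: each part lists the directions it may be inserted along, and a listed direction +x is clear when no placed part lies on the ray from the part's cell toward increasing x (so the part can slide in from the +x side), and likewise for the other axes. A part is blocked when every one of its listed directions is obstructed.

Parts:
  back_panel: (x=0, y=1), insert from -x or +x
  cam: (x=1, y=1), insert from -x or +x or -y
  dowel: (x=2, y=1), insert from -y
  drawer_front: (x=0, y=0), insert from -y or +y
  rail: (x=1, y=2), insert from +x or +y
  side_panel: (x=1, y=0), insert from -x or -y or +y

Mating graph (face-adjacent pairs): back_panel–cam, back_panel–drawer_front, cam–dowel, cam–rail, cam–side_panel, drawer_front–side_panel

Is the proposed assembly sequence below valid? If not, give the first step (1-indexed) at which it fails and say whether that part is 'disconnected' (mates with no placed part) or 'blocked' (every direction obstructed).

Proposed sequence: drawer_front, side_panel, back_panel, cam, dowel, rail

1. drawer_front@(0, 0) [-y clear] — {drawer_front}
2. side_panel@(1, 0) [-y clear] — {drawer_front, side_panel}
3. back_panel@(0, 1) [-x clear] — {back_panel, drawer_front, side_panel}
4. cam@(1, 1) [+x clear] — {back_panel, cam, drawer_front, side_panel}
5. dowel@(2, 1) [-y clear] — {back_panel, cam, dowel, drawer_front, side_panel}
6. rail@(1, 2) [+x clear] — {back_panel, cam, dowel, drawer_front, rail, side_panel}

Valid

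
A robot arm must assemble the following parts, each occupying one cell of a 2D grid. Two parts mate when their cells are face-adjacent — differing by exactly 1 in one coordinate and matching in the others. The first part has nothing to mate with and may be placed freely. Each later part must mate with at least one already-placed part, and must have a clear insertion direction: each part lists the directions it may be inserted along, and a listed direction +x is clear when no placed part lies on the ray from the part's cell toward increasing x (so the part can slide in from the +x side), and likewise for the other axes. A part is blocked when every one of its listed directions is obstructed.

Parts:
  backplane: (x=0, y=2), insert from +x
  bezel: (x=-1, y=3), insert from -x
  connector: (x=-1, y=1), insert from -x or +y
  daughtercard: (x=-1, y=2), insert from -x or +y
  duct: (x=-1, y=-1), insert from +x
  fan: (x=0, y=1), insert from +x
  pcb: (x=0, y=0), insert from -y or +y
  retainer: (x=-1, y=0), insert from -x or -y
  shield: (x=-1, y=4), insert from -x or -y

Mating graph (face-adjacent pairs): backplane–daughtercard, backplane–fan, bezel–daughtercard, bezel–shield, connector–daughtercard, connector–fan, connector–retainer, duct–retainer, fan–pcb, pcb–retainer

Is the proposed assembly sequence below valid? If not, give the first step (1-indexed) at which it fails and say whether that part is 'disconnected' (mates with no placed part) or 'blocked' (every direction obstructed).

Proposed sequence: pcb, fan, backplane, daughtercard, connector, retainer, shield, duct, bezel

Invalid at step 7 (disconnected)

1. pcb@(0, 0) [-y clear] — {pcb}
2. fan@(0, 1) [+x clear] — {fan, pcb}
3. backplane@(0, 2) [+x clear] — {backplane, fan, pcb}
4. daughtercard@(-1, 2) [-x clear] — {backplane, daughtercard, fan, pcb}
5. connector@(-1, 1) [-x clear] — {backplane, connector, daughtercard, fan, pcb}
6. retainer@(-1, 0) [-x clear] — {backplane, connector, daughtercard, fan, pcb, retainer}
7. shield@(-1, 4) — no placed neighbour ⇒ disconnected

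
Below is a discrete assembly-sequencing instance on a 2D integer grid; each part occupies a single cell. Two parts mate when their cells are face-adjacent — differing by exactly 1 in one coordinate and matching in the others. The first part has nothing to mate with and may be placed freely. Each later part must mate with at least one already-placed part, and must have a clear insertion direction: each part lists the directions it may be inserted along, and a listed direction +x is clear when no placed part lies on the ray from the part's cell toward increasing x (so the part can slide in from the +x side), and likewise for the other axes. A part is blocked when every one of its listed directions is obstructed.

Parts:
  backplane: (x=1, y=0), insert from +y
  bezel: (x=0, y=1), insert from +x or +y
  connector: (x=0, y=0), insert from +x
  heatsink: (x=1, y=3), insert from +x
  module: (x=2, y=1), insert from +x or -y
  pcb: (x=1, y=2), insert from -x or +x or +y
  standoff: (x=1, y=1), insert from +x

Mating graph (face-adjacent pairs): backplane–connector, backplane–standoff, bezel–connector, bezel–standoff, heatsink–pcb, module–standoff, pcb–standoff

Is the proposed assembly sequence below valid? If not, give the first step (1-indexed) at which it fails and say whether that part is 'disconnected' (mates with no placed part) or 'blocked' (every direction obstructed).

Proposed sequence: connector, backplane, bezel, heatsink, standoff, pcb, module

1. connector@(0, 0) [+x clear] — {connector}
2. backplane@(1, 0) [+y clear] — {backplane, connector}
3. bezel@(0, 1) [+x clear] — {backplane, bezel, connector}
4. heatsink@(1, 3) — no placed neighbour ⇒ disconnected

Invalid at step 4 (disconnected)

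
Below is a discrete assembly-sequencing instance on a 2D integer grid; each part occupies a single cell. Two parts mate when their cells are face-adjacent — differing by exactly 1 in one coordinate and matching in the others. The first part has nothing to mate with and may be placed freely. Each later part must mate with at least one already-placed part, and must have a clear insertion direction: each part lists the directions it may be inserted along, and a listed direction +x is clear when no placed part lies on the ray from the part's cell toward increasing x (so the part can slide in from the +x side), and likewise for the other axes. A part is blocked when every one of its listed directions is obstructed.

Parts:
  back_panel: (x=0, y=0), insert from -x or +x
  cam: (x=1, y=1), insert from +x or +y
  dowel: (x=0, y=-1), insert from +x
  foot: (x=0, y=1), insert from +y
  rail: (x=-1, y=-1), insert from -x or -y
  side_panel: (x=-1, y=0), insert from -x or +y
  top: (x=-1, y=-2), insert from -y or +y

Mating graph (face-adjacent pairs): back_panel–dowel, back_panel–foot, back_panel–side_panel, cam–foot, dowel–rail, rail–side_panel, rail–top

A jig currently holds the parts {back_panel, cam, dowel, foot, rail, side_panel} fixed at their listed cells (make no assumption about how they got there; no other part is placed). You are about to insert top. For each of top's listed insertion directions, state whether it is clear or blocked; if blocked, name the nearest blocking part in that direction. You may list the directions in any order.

+y: blocked by rail; -y: clear

-y: ray from top(-1, -2) has no placed part ⇒ clear
+y: nearest on ray is rail@(-1, -1) ⇒ blocked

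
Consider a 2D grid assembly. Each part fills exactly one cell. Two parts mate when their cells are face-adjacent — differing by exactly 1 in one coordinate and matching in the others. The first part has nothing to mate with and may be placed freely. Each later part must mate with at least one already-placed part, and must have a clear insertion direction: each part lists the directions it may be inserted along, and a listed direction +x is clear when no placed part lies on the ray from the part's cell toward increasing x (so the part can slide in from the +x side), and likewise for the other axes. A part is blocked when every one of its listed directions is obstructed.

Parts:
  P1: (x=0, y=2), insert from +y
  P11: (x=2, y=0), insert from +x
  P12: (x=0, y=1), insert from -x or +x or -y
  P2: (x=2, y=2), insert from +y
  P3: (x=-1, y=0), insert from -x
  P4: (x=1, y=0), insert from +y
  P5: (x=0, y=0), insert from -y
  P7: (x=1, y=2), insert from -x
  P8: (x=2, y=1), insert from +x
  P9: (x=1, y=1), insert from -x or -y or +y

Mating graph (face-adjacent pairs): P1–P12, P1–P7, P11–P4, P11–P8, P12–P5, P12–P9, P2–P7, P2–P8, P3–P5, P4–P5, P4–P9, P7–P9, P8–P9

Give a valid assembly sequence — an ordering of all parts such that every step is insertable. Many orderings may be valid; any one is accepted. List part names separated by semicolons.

1. P11@(2, 0) [+x clear] — {P11}
2. P4@(1, 0) [+y clear] — {P11, P4}
3. P9@(1, 1) [-x clear] — {P11, P4, P9}
4. P7@(1, 2) [-x clear] — {P11, P4, P7, P9}
5. P5@(0, 0) [-y clear] — {P11, P4, P5, P7, P9}
6. P12@(0, 1) [-x clear] — {P11, P12, P4, P5, P7, P9}
7. P1@(0, 2) [+y clear] — {P1, P11, P12, P4, P5, P7, P9}
8. P3@(-1, 0) [-x clear] — {P1, P11, P12, P3, P4, P5, P7, P9}
9. P2@(2, 2) [+y clear] — {P1, P11, P12, P2, P3, P4, P5, P7, P9}
10. P8@(2, 1) [+x clear] — {P1, P11, P12, P2, P3, P4, P5, P7, P8, P9}

P11; P4; P9; P7; P5; P12; P1; P3; P2; P8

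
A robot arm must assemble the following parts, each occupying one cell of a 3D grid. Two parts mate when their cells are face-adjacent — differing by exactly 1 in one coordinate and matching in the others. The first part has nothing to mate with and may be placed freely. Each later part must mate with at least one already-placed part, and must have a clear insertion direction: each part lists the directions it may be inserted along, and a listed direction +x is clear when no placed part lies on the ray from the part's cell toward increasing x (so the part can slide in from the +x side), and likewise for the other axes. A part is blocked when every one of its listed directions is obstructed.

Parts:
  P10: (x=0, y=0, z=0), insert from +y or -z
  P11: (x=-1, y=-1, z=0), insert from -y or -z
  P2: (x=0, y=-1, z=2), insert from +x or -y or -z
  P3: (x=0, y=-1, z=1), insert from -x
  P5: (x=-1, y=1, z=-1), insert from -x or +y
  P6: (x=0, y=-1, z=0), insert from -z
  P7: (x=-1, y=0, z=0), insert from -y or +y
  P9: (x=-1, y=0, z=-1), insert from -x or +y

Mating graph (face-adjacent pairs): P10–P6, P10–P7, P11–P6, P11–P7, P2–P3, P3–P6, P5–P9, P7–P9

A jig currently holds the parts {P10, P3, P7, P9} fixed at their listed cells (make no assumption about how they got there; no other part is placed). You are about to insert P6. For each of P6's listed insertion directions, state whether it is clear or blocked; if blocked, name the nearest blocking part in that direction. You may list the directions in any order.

-z: clear

-z: ray from P6(0, -1, 0) has no placed part ⇒ clear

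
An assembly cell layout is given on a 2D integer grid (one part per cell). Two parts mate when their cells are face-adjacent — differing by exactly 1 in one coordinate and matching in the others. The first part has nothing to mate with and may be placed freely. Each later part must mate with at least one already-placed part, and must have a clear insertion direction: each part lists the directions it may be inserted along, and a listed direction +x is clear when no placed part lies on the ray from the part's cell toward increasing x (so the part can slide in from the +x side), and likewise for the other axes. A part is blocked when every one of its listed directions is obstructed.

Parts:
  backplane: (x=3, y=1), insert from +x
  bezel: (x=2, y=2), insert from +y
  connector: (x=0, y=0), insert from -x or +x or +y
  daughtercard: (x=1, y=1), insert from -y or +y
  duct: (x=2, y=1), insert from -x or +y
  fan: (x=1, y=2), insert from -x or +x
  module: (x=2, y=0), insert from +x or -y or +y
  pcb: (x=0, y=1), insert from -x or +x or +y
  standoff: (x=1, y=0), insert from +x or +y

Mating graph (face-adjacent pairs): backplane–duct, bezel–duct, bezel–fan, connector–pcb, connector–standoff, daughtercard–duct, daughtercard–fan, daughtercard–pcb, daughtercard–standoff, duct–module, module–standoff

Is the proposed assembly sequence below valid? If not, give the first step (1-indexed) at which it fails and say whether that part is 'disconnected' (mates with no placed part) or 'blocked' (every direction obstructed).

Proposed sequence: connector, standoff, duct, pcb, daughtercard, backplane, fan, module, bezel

1. connector@(0, 0) [-x clear] — {connector}
2. standoff@(1, 0) [+x clear] — {connector, standoff}
3. duct@(2, 1) — no placed neighbour ⇒ disconnected

Invalid at step 3 (disconnected)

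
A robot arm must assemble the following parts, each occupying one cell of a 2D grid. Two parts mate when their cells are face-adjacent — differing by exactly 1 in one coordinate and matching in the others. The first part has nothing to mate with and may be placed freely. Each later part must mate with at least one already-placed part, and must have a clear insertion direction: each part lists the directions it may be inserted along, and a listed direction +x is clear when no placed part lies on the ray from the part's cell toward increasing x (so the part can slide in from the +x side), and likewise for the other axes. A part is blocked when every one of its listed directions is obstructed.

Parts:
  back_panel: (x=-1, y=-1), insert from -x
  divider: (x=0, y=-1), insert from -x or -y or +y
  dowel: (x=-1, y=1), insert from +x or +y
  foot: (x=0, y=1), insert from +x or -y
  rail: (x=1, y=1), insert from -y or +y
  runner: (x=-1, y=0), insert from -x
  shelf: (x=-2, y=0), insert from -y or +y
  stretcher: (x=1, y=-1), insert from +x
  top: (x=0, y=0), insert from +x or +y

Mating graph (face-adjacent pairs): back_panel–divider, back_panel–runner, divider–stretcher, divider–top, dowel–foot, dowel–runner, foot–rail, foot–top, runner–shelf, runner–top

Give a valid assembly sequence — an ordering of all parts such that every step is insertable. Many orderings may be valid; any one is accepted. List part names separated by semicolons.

divider; back_panel; stretcher; runner; top; foot; dowel; shelf; rail

1. divider@(0, -1) [-x clear] — {divider}
2. back_panel@(-1, -1) [-x clear] — {back_panel, divider}
3. stretcher@(1, -1) [+x clear] — {back_panel, divider, stretcher}
4. runner@(-1, 0) [-x clear] — {back_panel, divider, runner, stretcher}
5. top@(0, 0) [+x clear] — {back_panel, divider, runner, stretcher, top}
6. foot@(0, 1) [+x clear] — {back_panel, divider, foot, runner, stretcher, top}
7. dowel@(-1, 1) [+y clear] — {back_panel, divider, dowel, foot, runner, stretcher, top}
8. shelf@(-2, 0) [-y clear] — {back_panel, divider, dowel, foot, runner, shelf, stretcher, top}
9. rail@(1, 1) [+y clear] — {back_panel, divider, dowel, foot, rail, runner, shelf, stretcher, top}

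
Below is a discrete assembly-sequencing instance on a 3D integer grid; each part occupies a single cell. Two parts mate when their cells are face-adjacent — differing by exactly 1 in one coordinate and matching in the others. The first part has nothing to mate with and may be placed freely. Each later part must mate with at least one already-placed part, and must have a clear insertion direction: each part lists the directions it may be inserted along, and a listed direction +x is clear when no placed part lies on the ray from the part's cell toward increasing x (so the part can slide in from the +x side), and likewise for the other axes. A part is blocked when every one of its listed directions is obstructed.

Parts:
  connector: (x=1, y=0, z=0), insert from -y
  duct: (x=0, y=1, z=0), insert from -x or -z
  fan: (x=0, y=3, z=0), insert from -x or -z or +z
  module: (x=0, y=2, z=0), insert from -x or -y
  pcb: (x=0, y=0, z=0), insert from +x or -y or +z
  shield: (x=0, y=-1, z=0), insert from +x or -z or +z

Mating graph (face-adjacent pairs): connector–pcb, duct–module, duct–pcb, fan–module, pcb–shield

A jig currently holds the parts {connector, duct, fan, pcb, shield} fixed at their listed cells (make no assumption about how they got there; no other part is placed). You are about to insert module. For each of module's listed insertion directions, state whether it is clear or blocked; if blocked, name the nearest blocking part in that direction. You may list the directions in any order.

-x: clear; -y: blocked by duct

-x: ray from module(0, 2, 0) has no placed part ⇒ clear
-y: nearest on ray is duct@(0, 1, 0) ⇒ blocked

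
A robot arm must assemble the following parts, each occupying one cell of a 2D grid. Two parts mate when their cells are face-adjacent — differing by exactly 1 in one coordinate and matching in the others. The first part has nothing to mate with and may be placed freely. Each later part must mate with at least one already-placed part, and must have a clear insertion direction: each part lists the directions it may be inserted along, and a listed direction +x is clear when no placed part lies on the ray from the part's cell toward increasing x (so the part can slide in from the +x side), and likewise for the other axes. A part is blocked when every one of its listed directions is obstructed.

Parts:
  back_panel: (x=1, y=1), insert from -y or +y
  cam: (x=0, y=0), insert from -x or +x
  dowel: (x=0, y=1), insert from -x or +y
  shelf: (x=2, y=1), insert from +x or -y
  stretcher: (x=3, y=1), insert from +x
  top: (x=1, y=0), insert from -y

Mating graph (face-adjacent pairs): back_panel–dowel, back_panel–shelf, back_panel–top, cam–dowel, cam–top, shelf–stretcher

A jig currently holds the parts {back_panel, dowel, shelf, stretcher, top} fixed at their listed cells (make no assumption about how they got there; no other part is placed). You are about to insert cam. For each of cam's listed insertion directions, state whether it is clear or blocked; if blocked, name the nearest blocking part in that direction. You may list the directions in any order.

+x: blocked by top; -x: clear

-x: ray from cam(0, 0) has no placed part ⇒ clear
+x: nearest on ray is top@(1, 0) ⇒ blocked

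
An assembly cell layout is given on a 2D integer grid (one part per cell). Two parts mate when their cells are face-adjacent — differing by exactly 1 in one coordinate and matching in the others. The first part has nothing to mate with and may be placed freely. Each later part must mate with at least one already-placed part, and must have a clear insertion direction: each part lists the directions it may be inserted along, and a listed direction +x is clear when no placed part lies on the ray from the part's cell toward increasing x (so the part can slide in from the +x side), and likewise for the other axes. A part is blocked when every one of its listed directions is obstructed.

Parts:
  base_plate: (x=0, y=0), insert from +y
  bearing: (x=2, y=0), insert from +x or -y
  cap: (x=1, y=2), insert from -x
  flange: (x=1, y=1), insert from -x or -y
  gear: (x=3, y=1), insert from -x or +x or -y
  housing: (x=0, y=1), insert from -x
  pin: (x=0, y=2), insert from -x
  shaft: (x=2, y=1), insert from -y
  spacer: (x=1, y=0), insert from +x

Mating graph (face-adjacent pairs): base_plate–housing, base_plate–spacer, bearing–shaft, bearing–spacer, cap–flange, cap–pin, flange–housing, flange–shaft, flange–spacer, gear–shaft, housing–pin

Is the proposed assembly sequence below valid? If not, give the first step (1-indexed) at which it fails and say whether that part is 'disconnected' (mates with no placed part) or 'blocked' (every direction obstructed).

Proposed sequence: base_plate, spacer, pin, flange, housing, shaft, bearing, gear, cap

Invalid at step 3 (disconnected)

1. base_plate@(0, 0) [+y clear] — {base_plate}
2. spacer@(1, 0) [+x clear] — {base_plate, spacer}
3. pin@(0, 2) — no placed neighbour ⇒ disconnected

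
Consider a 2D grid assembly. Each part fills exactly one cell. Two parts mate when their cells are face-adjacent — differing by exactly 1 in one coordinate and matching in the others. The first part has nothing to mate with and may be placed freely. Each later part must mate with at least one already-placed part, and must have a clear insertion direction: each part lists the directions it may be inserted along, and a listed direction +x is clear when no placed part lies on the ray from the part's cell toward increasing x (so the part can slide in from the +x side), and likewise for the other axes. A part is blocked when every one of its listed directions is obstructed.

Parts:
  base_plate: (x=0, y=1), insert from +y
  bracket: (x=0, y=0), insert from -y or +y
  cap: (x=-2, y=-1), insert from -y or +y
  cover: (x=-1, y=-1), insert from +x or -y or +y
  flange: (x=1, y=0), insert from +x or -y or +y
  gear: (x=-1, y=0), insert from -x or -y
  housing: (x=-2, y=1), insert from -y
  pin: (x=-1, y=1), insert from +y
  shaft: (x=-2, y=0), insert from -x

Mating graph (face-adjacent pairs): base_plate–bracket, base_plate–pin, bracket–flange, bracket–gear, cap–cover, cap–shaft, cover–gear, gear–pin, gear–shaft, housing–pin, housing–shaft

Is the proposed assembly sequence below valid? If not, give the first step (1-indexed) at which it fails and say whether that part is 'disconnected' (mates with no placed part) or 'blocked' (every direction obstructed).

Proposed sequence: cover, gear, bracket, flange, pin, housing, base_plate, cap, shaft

Valid

1. cover@(-1, -1) [+x clear] — {cover}
2. gear@(-1, 0) [-x clear] — {cover, gear}
3. bracket@(0, 0) [-y clear] — {bracket, cover, gear}
4. flange@(1, 0) [+x clear] — {bracket, cover, flange, gear}
5. pin@(-1, 1) [+y clear] — {bracket, cover, flange, gear, pin}
6. housing@(-2, 1) [-y clear] — {bracket, cover, flange, gear, housing, pin}
7. base_plate@(0, 1) [+y clear] — {base_plate, bracket, cover, flange, gear, housing, pin}
8. cap@(-2, -1) [-y clear] — {base_plate, bracket, cap, cover, flange, gear, housing, pin}
9. shaft@(-2, 0) [-x clear] — {base_plate, bracket, cap, cover, flange, gear, housing, pin, shaft}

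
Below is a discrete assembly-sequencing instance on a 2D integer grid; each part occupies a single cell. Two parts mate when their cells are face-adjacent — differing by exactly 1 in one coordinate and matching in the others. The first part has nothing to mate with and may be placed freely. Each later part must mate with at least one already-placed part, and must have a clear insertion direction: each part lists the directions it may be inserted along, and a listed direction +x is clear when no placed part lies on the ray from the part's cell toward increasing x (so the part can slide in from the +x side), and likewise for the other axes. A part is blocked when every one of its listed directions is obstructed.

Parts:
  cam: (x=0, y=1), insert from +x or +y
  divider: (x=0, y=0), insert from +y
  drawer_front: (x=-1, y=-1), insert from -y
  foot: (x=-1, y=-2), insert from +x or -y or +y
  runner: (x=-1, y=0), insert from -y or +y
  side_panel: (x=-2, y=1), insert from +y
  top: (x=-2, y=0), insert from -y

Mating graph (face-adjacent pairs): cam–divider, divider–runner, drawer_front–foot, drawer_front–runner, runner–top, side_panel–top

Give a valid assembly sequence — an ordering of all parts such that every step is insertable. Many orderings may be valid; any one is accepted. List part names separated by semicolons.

drawer_front; foot; runner; top; divider; cam; side_panel

1. drawer_front@(-1, -1) [-y clear] — {drawer_front}
2. foot@(-1, -2) [+x clear] — {drawer_front, foot}
3. runner@(-1, 0) [+y clear] — {drawer_front, foot, runner}
4. top@(-2, 0) [-y clear] — {drawer_front, foot, runner, top}
5. divider@(0, 0) [+y clear] — {divider, drawer_front, foot, runner, top}
6. cam@(0, 1) [+x clear] — {cam, divider, drawer_front, foot, runner, top}
7. side_panel@(-2, 1) [+y clear] — {cam, divider, drawer_front, foot, runner, side_panel, top}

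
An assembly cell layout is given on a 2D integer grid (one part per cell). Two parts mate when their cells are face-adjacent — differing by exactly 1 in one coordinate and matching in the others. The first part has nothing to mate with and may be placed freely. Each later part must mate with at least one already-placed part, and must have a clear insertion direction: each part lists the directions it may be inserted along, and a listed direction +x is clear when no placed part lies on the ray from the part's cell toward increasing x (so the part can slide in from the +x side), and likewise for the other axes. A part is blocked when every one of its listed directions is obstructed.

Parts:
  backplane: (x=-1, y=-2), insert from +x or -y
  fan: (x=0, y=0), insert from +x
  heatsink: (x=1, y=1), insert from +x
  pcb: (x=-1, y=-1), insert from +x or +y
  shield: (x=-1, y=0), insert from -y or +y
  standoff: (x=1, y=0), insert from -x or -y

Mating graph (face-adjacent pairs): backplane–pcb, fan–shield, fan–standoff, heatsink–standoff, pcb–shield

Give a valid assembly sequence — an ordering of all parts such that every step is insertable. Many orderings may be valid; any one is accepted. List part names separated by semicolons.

fan; standoff; heatsink; shield; pcb; backplane

1. fan@(0, 0) [+x clear] — {fan}
2. standoff@(1, 0) [-y clear] — {fan, standoff}
3. heatsink@(1, 1) [+x clear] — {fan, heatsink, standoff}
4. shield@(-1, 0) [-y clear] — {fan, heatsink, shield, standoff}
5. pcb@(-1, -1) [+x clear] — {fan, heatsink, pcb, shield, standoff}
6. backplane@(-1, -2) [+x clear] — {backplane, fan, heatsink, pcb, shield, standoff}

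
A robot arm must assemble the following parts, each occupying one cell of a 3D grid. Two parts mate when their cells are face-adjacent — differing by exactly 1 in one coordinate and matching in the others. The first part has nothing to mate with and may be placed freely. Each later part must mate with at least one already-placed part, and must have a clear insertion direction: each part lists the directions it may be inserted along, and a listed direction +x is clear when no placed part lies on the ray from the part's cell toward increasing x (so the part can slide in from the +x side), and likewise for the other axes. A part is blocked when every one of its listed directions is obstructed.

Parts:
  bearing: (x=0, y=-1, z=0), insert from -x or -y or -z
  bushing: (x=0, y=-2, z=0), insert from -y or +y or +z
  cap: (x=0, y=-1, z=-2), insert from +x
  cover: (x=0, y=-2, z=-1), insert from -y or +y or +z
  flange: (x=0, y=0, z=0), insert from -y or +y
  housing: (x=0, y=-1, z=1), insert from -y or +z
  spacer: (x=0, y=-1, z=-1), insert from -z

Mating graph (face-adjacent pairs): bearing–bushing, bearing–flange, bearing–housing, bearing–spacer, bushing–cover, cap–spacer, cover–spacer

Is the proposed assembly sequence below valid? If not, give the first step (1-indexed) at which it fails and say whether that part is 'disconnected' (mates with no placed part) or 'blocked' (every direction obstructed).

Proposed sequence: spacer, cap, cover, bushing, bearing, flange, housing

Valid

1. spacer@(0, -1, -1) [-z clear] — {spacer}
2. cap@(0, -1, -2) [+x clear] — {cap, spacer}
3. cover@(0, -2, -1) [-y clear] — {cap, cover, spacer}
4. bushing@(0, -2, 0) [-y clear] — {bushing, cap, cover, spacer}
5. bearing@(0, -1, 0) [-x clear] — {bearing, bushing, cap, cover, spacer}
6. flange@(0, 0, 0) [+y clear] — {bearing, bushing, cap, cover, flange, spacer}
7. housing@(0, -1, 1) [-y clear] — {bearing, bushing, cap, cover, flange, housing, spacer}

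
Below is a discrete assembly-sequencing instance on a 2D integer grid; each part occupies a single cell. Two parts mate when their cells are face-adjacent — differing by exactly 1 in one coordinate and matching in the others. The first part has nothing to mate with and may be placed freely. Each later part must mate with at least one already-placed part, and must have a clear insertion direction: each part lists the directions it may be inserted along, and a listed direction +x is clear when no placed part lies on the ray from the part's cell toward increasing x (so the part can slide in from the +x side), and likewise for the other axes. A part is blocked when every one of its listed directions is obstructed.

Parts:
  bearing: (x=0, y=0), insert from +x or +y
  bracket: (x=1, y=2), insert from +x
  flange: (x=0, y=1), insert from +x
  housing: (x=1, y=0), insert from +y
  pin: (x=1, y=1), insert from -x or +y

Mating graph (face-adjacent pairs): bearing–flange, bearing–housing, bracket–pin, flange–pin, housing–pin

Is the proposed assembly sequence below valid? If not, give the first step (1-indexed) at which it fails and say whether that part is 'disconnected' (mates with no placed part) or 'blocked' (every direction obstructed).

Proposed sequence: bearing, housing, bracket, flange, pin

1. bearing@(0, 0) [+x clear] — {bearing}
2. housing@(1, 0) [+y clear] — {bearing, housing}
3. bracket@(1, 2) — no placed neighbour ⇒ disconnected

Invalid at step 3 (disconnected)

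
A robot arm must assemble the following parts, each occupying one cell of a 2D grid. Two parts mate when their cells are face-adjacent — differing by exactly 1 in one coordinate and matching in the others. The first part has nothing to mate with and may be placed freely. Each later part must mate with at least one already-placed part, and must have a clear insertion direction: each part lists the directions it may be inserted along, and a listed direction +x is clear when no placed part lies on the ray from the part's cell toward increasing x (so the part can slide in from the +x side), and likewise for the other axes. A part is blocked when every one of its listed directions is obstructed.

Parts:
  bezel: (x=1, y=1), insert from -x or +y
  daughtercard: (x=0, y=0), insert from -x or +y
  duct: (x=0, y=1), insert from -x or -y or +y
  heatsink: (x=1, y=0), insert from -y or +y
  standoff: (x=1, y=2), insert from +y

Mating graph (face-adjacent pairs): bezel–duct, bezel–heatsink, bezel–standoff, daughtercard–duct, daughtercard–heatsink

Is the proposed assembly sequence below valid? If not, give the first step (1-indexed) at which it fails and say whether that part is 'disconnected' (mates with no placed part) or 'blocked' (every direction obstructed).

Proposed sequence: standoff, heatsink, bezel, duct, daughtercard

Invalid at step 2 (disconnected)

1. standoff@(1, 2) [+y clear] — {standoff}
2. heatsink@(1, 0) — no placed neighbour ⇒ disconnected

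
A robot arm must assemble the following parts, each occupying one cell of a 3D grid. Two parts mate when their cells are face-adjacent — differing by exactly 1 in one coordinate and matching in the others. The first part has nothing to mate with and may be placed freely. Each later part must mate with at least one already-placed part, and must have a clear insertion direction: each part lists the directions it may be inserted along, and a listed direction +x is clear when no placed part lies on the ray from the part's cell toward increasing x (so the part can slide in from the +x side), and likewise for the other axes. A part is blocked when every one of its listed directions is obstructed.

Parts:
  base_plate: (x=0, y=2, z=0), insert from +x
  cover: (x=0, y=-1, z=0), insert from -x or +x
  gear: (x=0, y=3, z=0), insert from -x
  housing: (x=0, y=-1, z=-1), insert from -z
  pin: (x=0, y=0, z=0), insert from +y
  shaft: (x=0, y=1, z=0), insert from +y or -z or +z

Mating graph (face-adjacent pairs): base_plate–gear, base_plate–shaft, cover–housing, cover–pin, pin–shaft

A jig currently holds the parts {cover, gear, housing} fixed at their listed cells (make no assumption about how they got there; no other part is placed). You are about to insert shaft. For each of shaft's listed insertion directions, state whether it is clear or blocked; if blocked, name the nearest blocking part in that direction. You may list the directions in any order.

+y: blocked by gear; +z: clear; -z: clear

+y: nearest on ray is gear@(0, 3, 0) ⇒ blocked
-z: ray from shaft(0, 1, 0) has no placed part ⇒ clear
+z: ray from shaft(0, 1, 0) has no placed part ⇒ clear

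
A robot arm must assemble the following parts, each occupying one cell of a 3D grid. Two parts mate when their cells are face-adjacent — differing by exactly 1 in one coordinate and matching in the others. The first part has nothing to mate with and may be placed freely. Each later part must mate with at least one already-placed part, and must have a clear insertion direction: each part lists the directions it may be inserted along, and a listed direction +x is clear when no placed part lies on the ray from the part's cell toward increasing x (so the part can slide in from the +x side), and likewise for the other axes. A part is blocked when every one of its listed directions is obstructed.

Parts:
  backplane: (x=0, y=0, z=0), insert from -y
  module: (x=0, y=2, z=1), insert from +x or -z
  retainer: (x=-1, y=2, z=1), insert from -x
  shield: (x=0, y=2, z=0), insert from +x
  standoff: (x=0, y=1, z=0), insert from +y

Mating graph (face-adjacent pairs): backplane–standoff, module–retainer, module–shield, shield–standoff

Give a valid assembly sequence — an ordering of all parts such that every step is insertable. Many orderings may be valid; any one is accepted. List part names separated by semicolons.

1. backplane@(0, 0, 0) [-y clear] — {backplane}
2. standoff@(0, 1, 0) [+y clear] — {backplane, standoff}
3. shield@(0, 2, 0) [+x clear] — {backplane, shield, standoff}
4. module@(0, 2, 1) [+x clear] — {backplane, module, shield, standoff}
5. retainer@(-1, 2, 1) [-x clear] — {backplane, module, retainer, shield, standoff}

backplane; standoff; shield; module; retainer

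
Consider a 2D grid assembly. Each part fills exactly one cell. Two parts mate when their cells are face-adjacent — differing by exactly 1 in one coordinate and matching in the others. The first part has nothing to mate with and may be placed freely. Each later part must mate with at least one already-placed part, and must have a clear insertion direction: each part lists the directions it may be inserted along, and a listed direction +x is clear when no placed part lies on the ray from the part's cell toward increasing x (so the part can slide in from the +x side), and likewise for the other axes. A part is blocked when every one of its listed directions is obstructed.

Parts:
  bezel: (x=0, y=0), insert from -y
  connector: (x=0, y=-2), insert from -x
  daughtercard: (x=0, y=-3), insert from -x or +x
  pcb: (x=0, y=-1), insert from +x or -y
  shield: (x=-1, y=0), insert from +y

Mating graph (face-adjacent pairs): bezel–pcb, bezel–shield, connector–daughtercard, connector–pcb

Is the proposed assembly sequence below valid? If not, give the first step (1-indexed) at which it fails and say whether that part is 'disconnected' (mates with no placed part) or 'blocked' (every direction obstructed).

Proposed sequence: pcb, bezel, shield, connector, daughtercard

1. pcb@(0, -1) [+x clear] — {pcb}
2. bezel@(0, 0) — -y all obstructed ⇒ blocked

Invalid at step 2 (blocked)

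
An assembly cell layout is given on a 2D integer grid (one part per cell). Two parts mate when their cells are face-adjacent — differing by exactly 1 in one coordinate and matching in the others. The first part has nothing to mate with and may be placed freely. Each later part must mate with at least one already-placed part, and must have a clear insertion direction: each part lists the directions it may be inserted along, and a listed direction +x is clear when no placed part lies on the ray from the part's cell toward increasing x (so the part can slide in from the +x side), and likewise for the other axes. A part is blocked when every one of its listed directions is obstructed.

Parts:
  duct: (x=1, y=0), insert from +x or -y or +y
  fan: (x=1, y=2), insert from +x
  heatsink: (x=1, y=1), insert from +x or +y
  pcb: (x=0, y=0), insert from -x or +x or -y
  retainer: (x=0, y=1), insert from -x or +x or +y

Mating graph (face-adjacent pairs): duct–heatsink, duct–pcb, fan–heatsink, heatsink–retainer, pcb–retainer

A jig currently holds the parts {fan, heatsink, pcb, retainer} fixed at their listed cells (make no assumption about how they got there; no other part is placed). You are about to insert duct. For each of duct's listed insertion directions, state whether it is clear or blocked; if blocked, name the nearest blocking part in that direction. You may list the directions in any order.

+x: ray from duct(1, 0) has no placed part ⇒ clear
-y: ray from duct(1, 0) has no placed part ⇒ clear
+y: nearest on ray is heatsink@(1, 1) ⇒ blocked

+x: clear; +y: blocked by heatsink; -y: clear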